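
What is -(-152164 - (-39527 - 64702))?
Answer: 47935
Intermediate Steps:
-(-152164 - (-39527 - 64702)) = -(-152164 - 1*(-104229)) = -(-152164 + 104229) = -1*(-47935) = 47935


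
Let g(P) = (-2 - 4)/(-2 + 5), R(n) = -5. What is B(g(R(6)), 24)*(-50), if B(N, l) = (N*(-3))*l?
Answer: -7200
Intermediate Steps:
g(P) = -2 (g(P) = -6/3 = -6*⅓ = -2)
B(N, l) = -3*N*l (B(N, l) = (-3*N)*l = -3*N*l)
B(g(R(6)), 24)*(-50) = -3*(-2)*24*(-50) = 144*(-50) = -7200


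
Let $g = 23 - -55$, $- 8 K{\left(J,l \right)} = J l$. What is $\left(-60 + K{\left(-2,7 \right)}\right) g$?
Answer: $- \frac{9087}{2} \approx -4543.5$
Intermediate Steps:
$K{\left(J,l \right)} = - \frac{J l}{8}$
$g = 78$ ($g = 23 + 55 = 78$)
$\left(-60 + K{\left(-2,7 \right)}\right) g = \left(-60 - \left(- \frac{1}{4}\right) 7\right) 78 = \left(-60 + \frac{7}{4}\right) 78 = \left(- \frac{233}{4}\right) 78 = - \frac{9087}{2}$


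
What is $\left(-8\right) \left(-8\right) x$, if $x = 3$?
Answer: $192$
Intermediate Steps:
$\left(-8\right) \left(-8\right) x = \left(-8\right) \left(-8\right) 3 = 64 \cdot 3 = 192$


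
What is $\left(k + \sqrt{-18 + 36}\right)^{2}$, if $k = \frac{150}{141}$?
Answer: $\frac{42262}{2209} + \frac{300 \sqrt{2}}{47} \approx 28.159$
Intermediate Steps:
$k = \frac{50}{47}$ ($k = 150 \cdot \frac{1}{141} = \frac{50}{47} \approx 1.0638$)
$\left(k + \sqrt{-18 + 36}\right)^{2} = \left(\frac{50}{47} + \sqrt{-18 + 36}\right)^{2} = \left(\frac{50}{47} + \sqrt{18}\right)^{2} = \left(\frac{50}{47} + 3 \sqrt{2}\right)^{2}$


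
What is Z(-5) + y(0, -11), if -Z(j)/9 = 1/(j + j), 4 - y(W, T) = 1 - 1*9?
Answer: 129/10 ≈ 12.900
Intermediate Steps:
y(W, T) = 12 (y(W, T) = 4 - (1 - 1*9) = 4 - (1 - 9) = 4 - 1*(-8) = 4 + 8 = 12)
Z(j) = -9/(2*j) (Z(j) = -9/(j + j) = -9*1/(2*j) = -9/(2*j))
Z(-5) + y(0, -11) = -9/2/(-5) + 12 = -9/2*(-⅕) + 12 = 9/10 + 12 = 129/10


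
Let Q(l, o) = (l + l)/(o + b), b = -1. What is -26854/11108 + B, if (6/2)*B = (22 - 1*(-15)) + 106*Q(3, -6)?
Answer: -2375825/116634 ≈ -20.370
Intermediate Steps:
Q(l, o) = 2*l/(-1 + o) (Q(l, o) = (l + l)/(o - 1) = (2*l)/(-1 + o) = 2*l/(-1 + o))
B = -377/21 (B = ((22 - 1*(-15)) + 106*(2*3/(-1 - 6)))/3 = ((22 + 15) + 106*(2*3/(-7)))/3 = (37 + 106*(2*3*(-⅐)))/3 = (37 + 106*(-6/7))/3 = (37 - 636/7)/3 = (⅓)*(-377/7) = -377/21 ≈ -17.952)
-26854/11108 + B = -26854/11108 - 377/21 = -26854*1/11108 - 377/21 = -13427/5554 - 377/21 = -2375825/116634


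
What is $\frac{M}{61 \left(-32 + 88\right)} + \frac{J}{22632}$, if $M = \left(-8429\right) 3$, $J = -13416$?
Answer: $- \frac{25755185}{3221288} \approx -7.9953$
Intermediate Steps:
$M = -25287$
$\frac{M}{61 \left(-32 + 88\right)} + \frac{J}{22632} = - \frac{25287}{61 \left(-32 + 88\right)} - \frac{13416}{22632} = - \frac{25287}{61 \cdot 56} - \frac{559}{943} = - \frac{25287}{3416} - \frac{559}{943} = - \frac{25755185}{3221288}$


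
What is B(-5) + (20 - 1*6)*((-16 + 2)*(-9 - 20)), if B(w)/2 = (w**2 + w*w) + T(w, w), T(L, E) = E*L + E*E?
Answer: 5884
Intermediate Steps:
T(L, E) = E**2 + E*L (T(L, E) = E*L + E**2 = E**2 + E*L)
B(w) = 8*w**2 (B(w) = 2*((w**2 + w*w) + w*(w + w)) = 2*((w**2 + w**2) + w*(2*w)) = 2*(2*w**2 + 2*w**2) = 2*(4*w**2) = 8*w**2)
B(-5) + (20 - 1*6)*((-16 + 2)*(-9 - 20)) = 8*(-5)**2 + (20 - 1*6)*((-16 + 2)*(-9 - 20)) = 8*25 + (20 - 6)*(-14*(-29)) = 200 + 14*406 = 200 + 5684 = 5884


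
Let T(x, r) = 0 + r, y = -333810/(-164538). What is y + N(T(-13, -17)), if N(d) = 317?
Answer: 2916242/9141 ≈ 319.03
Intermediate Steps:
y = 18545/9141 (y = -333810*(-1/164538) = 18545/9141 ≈ 2.0288)
T(x, r) = r
y + N(T(-13, -17)) = 18545/9141 + 317 = 2916242/9141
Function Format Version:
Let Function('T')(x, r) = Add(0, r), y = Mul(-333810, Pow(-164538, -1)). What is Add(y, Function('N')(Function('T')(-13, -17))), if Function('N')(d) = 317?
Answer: Rational(2916242, 9141) ≈ 319.03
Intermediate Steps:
y = Rational(18545, 9141) (y = Mul(-333810, Rational(-1, 164538)) = Rational(18545, 9141) ≈ 2.0288)
Function('T')(x, r) = r
Add(y, Function('N')(Function('T')(-13, -17))) = Add(Rational(18545, 9141), 317) = Rational(2916242, 9141)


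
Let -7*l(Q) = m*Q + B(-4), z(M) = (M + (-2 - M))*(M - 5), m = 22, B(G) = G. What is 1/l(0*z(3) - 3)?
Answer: ⅒ ≈ 0.10000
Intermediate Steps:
z(M) = 10 - 2*M (z(M) = -2*(-5 + M) = 10 - 2*M)
l(Q) = 4/7 - 22*Q/7 (l(Q) = -(22*Q - 4)/7 = -(-4 + 22*Q)/7 = 4/7 - 22*Q/7)
1/l(0*z(3) - 3) = 1/(4/7 - 22*(0*(10 - 2*3) - 3)/7) = 1/(4/7 - 22*(0*(10 - 6) - 3)/7) = 1/(4/7 - 22*(0*4 - 3)/7) = 1/(4/7 - 22*(0 - 3)/7) = 1/(4/7 - 22/7*(-3)) = 1/(4/7 + 66/7) = 1/10 = ⅒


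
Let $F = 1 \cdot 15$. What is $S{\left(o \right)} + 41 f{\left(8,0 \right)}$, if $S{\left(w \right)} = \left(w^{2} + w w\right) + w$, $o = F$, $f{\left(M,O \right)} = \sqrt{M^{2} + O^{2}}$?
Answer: $793$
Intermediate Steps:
$F = 15$
$o = 15$
$S{\left(w \right)} = w + 2 w^{2}$ ($S{\left(w \right)} = \left(w^{2} + w^{2}\right) + w = 2 w^{2} + w = w + 2 w^{2}$)
$S{\left(o \right)} + 41 f{\left(8,0 \right)} = 15 \left(1 + 2 \cdot 15\right) + 41 \sqrt{8^{2} + 0^{2}} = 15 \left(1 + 30\right) + 41 \sqrt{64 + 0} = 15 \cdot 31 + 41 \sqrt{64} = 465 + 41 \cdot 8 = 465 + 328 = 793$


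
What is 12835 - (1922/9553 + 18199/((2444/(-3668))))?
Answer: 234340297062/5836883 ≈ 40148.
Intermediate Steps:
12835 - (1922/9553 + 18199/((2444/(-3668)))) = 12835 - (1922*(1/9553) + 18199/((2444*(-1/3668)))) = 12835 - (1922/9553 + 18199/(-611/917)) = 12835 - (1922/9553 + 18199*(-917/611)) = 12835 - (1922/9553 - 16688483/611) = 12835 - 1*(-159423903757/5836883) = 12835 + 159423903757/5836883 = 234340297062/5836883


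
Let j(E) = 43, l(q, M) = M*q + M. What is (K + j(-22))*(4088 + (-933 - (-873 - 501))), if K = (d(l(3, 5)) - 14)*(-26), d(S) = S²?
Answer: -45258297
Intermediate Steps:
l(q, M) = M + M*q
K = -10036 (K = ((5*(1 + 3))² - 14)*(-26) = ((5*4)² - 14)*(-26) = (20² - 14)*(-26) = (400 - 14)*(-26) = 386*(-26) = -10036)
(K + j(-22))*(4088 + (-933 - (-873 - 501))) = (-10036 + 43)*(4088 + (-933 - (-873 - 501))) = -9993*(4088 + (-933 - 1*(-1374))) = -9993*(4088 + (-933 + 1374)) = -9993*(4088 + 441) = -9993*4529 = -45258297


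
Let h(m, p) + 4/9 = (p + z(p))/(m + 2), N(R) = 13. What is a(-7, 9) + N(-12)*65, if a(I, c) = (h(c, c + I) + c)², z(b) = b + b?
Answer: 9093646/9801 ≈ 927.83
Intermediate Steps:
z(b) = 2*b
h(m, p) = -4/9 + 3*p/(2 + m) (h(m, p) = -4/9 + (p + 2*p)/(m + 2) = -4/9 + (3*p)/(2 + m) = -4/9 + 3*p/(2 + m))
a(I, c) = (c + (-8 + 23*c + 27*I)/(9*(2 + c)))² (a(I, c) = ((-8 - 4*c + 27*(c + I))/(9*(2 + c)) + c)² = ((-8 - 4*c + 27*(I + c))/(9*(2 + c)) + c)² = ((-8 - 4*c + (27*I + 27*c))/(9*(2 + c)) + c)² = ((-8 + 23*c + 27*I)/(9*(2 + c)) + c)² = (c + (-8 + 23*c + 27*I)/(9*(2 + c)))²)
a(-7, 9) + N(-12)*65 = (-8 + 9*9² + 27*(-7) + 41*9)²/(81*(2 + 9)²) + 13*65 = (1/81)*(-8 + 9*81 - 189 + 369)²/11² + 845 = (1/81)*(1/121)*(-8 + 729 - 189 + 369)² + 845 = (1/81)*(1/121)*901² + 845 = (1/81)*(1/121)*811801 + 845 = 811801/9801 + 845 = 9093646/9801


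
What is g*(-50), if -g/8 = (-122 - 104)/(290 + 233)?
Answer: -90400/523 ≈ -172.85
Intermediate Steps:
g = 1808/523 (g = -8*(-122 - 104)/(290 + 233) = -(-1808)/523 = -8*(-226/523) = 1808/523 ≈ 3.4570)
g*(-50) = (1808/523)*(-50) = -90400/523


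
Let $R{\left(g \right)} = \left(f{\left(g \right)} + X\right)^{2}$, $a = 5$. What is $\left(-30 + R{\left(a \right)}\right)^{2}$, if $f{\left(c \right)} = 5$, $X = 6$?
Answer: $8281$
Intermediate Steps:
$R{\left(g \right)} = 121$ ($R{\left(g \right)} = \left(5 + 6\right)^{2} = 11^{2} = 121$)
$\left(-30 + R{\left(a \right)}\right)^{2} = \left(-30 + 121\right)^{2} = 91^{2} = 8281$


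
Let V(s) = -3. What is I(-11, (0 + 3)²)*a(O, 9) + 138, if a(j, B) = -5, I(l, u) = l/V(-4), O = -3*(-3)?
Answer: 359/3 ≈ 119.67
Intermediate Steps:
O = 9
I(l, u) = -l/3 (I(l, u) = l/(-3) = l*(-⅓) = -l/3)
I(-11, (0 + 3)²)*a(O, 9) + 138 = -⅓*(-11)*(-5) + 138 = (11/3)*(-5) + 138 = -55/3 + 138 = 359/3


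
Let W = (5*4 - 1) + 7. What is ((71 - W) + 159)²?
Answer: 41616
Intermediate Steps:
W = 26 (W = (20 - 1) + 7 = 19 + 7 = 26)
((71 - W) + 159)² = ((71 - 1*26) + 159)² = ((71 - 26) + 159)² = (45 + 159)² = 204² = 41616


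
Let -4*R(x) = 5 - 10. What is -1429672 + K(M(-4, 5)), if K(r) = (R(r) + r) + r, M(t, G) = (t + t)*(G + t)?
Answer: -5718747/4 ≈ -1.4297e+6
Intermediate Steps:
M(t, G) = 2*t*(G + t) (M(t, G) = (2*t)*(G + t) = 2*t*(G + t))
R(x) = 5/4 (R(x) = -(5 - 10)/4 = -¼*(-5) = 5/4)
K(r) = 5/4 + 2*r (K(r) = (5/4 + r) + r = 5/4 + 2*r)
-1429672 + K(M(-4, 5)) = -1429672 + (5/4 + 2*(2*(-4)*(5 - 4))) = -1429672 + (5/4 + 2*(2*(-4)*1)) = -1429672 + (5/4 + 2*(-8)) = -1429672 + (5/4 - 16) = -1429672 - 59/4 = -5718747/4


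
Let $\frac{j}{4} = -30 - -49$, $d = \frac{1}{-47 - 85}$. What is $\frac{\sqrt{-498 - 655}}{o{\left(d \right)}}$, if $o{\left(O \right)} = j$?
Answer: $\frac{i \sqrt{1153}}{76} \approx 0.44679 i$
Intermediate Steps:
$d = - \frac{1}{132}$ ($d = \frac{1}{-132} = - \frac{1}{132} \approx -0.0075758$)
$j = 76$ ($j = 4 \left(-30 - -49\right) = 4 \left(-30 + 49\right) = 4 \cdot 19 = 76$)
$o{\left(O \right)} = 76$
$\frac{\sqrt{-498 - 655}}{o{\left(d \right)}} = \frac{\sqrt{-498 - 655}}{76} = \sqrt{-1153} \cdot \frac{1}{76} = i \sqrt{1153} \cdot \frac{1}{76} = \frac{i \sqrt{1153}}{76}$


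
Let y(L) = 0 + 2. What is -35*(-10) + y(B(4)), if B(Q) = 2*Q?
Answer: 352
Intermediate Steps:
y(L) = 2
-35*(-10) + y(B(4)) = -35*(-10) + 2 = 350 + 2 = 352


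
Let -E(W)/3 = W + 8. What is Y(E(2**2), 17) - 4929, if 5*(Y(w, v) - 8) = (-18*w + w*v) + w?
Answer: -4921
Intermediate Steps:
E(W) = -24 - 3*W (E(W) = -3*(W + 8) = -3*(8 + W) = -24 - 3*W)
Y(w, v) = 8 - 17*w/5 + v*w/5 (Y(w, v) = 8 + ((-18*w + w*v) + w)/5 = 8 + ((-18*w + v*w) + w)/5 = 8 + (-17*w + v*w)/5 = 8 + (-17*w/5 + v*w/5) = 8 - 17*w/5 + v*w/5)
Y(E(2**2), 17) - 4929 = (8 - 17*(-24 - 3*2**2)/5 + (1/5)*17*(-24 - 3*2**2)) - 4929 = (8 - 17*(-24 - 3*4)/5 + (1/5)*17*(-24 - 3*4)) - 4929 = (8 - 17*(-24 - 12)/5 + (1/5)*17*(-24 - 12)) - 4929 = (8 - 17/5*(-36) + (1/5)*17*(-36)) - 4929 = (8 + 612/5 - 612/5) - 4929 = 8 - 4929 = -4921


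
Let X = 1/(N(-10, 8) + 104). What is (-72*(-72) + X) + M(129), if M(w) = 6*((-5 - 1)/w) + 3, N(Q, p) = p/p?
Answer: 23418088/4515 ≈ 5186.7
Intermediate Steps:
N(Q, p) = 1
X = 1/105 (X = 1/(1 + 104) = 1/105 ≈ 0.0095238)
M(w) = 3 - 36/w (M(w) = 6*(-6/w) + 3 = -36/w + 3 = 3 - 36/w)
(-72*(-72) + X) + M(129) = (-72*(-72) + 1/105) + (3 - 36/129) = (5184 + 1/105) + (3 - 36*1/129) = 544321/105 + (3 - 12/43) = 544321/105 + 117/43 = 23418088/4515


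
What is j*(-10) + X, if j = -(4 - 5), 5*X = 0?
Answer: -10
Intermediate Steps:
X = 0 (X = (⅕)*0 = 0)
j = 1 (j = -1*(-1) = 1)
j*(-10) + X = 1*(-10) + 0 = -10 + 0 = -10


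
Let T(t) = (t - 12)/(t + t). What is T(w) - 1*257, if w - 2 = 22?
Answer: -1027/4 ≈ -256.75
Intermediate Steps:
w = 24 (w = 2 + 22 = 24)
T(t) = (-12 + t)/(2*t) (T(t) = (-12 + t)/((2*t)) = (-12 + t)*(1/(2*t)) = (-12 + t)/(2*t))
T(w) - 1*257 = (½)*(-12 + 24)/24 - 1*257 = (½)*(1/24)*12 - 257 = ¼ - 257 = -1027/4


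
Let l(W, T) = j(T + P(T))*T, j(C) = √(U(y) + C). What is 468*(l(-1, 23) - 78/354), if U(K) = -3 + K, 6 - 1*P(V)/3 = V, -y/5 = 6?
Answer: -6084/59 + 10764*I*√61 ≈ -103.12 + 84070.0*I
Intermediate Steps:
y = -30 (y = -5*6 = -30)
P(V) = 18 - 3*V
j(C) = √(-33 + C) (j(C) = √((-3 - 30) + C) = √(-33 + C))
l(W, T) = T*√(-15 - 2*T) (l(W, T) = √(-33 + (T + (18 - 3*T)))*T = √(-33 + (18 - 2*T))*T = √(-15 - 2*T)*T = T*√(-15 - 2*T))
468*(l(-1, 23) - 78/354) = 468*(23*√(-15 - 2*23) - 78/354) = 468*(23*√(-15 - 46) - 78*1/354) = 468*(23*√(-61) - 13/59) = 468*(23*(I*√61) - 13/59) = 468*(23*I*√61 - 13/59) = 468*(-13/59 + 23*I*√61) = -6084/59 + 10764*I*√61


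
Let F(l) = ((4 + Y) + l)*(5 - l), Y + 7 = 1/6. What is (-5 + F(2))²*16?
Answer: 900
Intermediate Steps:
Y = -41/6 (Y = -7 + 1/6 = -7 + ⅙ = -41/6 ≈ -6.8333)
F(l) = (5 - l)*(-17/6 + l) (F(l) = ((4 - 41/6) + l)*(5 - l) = (-17/6 + l)*(5 - l) = (5 - l)*(-17/6 + l))
(-5 + F(2))²*16 = (-5 + (-85/6 - 1*2² + (47/6)*2))²*16 = (-5 + (-85/6 - 1*4 + 47/3))²*16 = (-5 + (-85/6 - 4 + 47/3))²*16 = (-5 - 5/2)²*16 = (-15/2)²*16 = (225/4)*16 = 900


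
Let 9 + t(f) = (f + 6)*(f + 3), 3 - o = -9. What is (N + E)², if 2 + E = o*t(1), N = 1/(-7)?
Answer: 2499561/49 ≈ 51011.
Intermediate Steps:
o = 12 (o = 3 - 1*(-9) = 3 + 9 = 12)
t(f) = -9 + (3 + f)*(6 + f) (t(f) = -9 + (f + 6)*(f + 3) = -9 + (6 + f)*(3 + f) = -9 + (3 + f)*(6 + f))
N = -⅐ ≈ -0.14286
E = 226 (E = -2 + 12*(9 + 1² + 9*1) = -2 + 12*(9 + 1 + 9) = -2 + 12*19 = -2 + 228 = 226)
(N + E)² = (-⅐ + 226)² = (1581/7)² = 2499561/49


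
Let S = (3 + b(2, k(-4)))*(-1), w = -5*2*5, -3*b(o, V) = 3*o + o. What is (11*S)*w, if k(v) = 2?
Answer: 550/3 ≈ 183.33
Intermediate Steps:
b(o, V) = -4*o/3 (b(o, V) = -(3*o + o)/3 = -4*o/3)
w = -50 (w = -10*5 = -50)
S = -⅓ (S = (3 - 4/3*2)*(-1) = (3 - 8/3)*(-1) = (⅓)*(-1) = -⅓ ≈ -0.33333)
(11*S)*w = (11*(-⅓))*(-50) = -11/3*(-50) = 550/3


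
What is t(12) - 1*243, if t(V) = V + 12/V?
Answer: -230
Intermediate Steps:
t(12) - 1*243 = (12 + 12/12) - 1*243 = (12 + 12*(1/12)) - 243 = (12 + 1) - 243 = 13 - 243 = -230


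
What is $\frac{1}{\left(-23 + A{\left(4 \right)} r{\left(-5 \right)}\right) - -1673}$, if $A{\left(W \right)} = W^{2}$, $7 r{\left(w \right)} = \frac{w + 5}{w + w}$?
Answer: $\frac{1}{1650} \approx 0.00060606$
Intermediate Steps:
$r{\left(w \right)} = \frac{5 + w}{14 w}$ ($r{\left(w \right)} = \frac{\left(w + 5\right) \frac{1}{w + w}}{7} = \frac{\left(5 + w\right) \frac{1}{2 w}}{7} = \frac{\frac{1}{2} \frac{1}{w} \left(5 + w\right)}{7} = \frac{5 + w}{14 w}$)
$\frac{1}{\left(-23 + A{\left(4 \right)} r{\left(-5 \right)}\right) - -1673} = \frac{1}{\left(-23 + 4^{2} \frac{5 - 5}{14 \left(-5\right)}\right) - -1673} = \frac{1}{\left(-23 + 16 \cdot \frac{1}{14} \left(- \frac{1}{5}\right) 0\right) + 1673} = \frac{1}{\left(-23 + 16 \cdot 0\right) + 1673} = \frac{1}{\left(-23 + 0\right) + 1673} = \frac{1}{-23 + 1673} = \frac{1}{1650}$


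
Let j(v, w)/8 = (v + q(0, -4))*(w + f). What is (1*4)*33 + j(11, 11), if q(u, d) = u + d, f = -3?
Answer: 580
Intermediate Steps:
q(u, d) = d + u
j(v, w) = 8*(-4 + v)*(-3 + w) (j(v, w) = 8*((v + (-4 + 0))*(w - 3)) = 8*((v - 4)*(-3 + w)) = 8*((-4 + v)*(-3 + w)) = 8*(-4 + v)*(-3 + w))
(1*4)*33 + j(11, 11) = (1*4)*33 + (96 - 32*11 - 24*11 + 8*11*11) = 4*33 + (96 - 352 - 264 + 968) = 132 + 448 = 580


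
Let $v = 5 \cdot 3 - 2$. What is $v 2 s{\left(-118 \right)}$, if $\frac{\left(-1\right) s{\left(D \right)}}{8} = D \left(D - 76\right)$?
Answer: $-4761536$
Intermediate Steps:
$s{\left(D \right)} = - 8 D \left(-76 + D\right)$ ($s{\left(D \right)} = - 8 D \left(D - 76\right) = - 8 D \left(-76 + D\right)$)
$v = 13$ ($v = 15 - 2 = 13$)
$v 2 s{\left(-118 \right)} = 13 \cdot 2 \cdot 8 \left(-118\right) \left(76 - -118\right) = 26 \cdot 8 \left(-118\right) \left(76 + 118\right) = 26 \cdot 8 \left(-118\right) 194 = 26 \left(-183136\right) = -4761536$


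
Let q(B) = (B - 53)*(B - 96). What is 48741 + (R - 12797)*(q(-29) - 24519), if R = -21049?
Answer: 482997315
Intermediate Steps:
q(B) = (-96 + B)*(-53 + B) (q(B) = (-53 + B)*(-96 + B) = (-96 + B)*(-53 + B))
48741 + (R - 12797)*(q(-29) - 24519) = 48741 + (-21049 - 12797)*((5088 + (-29)² - 149*(-29)) - 24519) = 48741 - 33846*((5088 + 841 + 4321) - 24519) = 48741 - 33846*(10250 - 24519) = 48741 - 33846*(-14269) = 48741 + 482948574 = 482997315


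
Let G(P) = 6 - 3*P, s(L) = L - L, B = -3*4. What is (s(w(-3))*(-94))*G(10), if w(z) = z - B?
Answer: 0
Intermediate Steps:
B = -12
w(z) = 12 + z (w(z) = z - 1*(-12) = z + 12 = 12 + z)
s(L) = 0
G(P) = 6 - 3*P
(s(w(-3))*(-94))*G(10) = (0*(-94))*(6 - 3*10) = 0*(6 - 30) = 0*(-24) = 0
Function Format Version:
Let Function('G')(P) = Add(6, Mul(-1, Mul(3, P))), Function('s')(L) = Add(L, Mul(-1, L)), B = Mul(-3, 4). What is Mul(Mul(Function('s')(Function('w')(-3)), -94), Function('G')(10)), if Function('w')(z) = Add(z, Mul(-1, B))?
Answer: 0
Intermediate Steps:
B = -12
Function('w')(z) = Add(12, z) (Function('w')(z) = Add(z, Mul(-1, -12)) = Add(z, 12) = Add(12, z))
Function('s')(L) = 0
Function('G')(P) = Add(6, Mul(-3, P))
Mul(Mul(Function('s')(Function('w')(-3)), -94), Function('G')(10)) = Mul(Mul(0, -94), Add(6, Mul(-3, 10))) = Mul(0, Add(6, -30)) = Mul(0, -24) = 0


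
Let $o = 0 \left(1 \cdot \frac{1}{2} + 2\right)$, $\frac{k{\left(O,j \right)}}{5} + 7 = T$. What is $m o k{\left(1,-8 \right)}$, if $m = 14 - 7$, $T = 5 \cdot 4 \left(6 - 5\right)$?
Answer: $0$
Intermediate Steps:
$T = 20$ ($T = 20 \cdot 1 = 20$)
$k{\left(O,j \right)} = 65$ ($k{\left(O,j \right)} = -35 + 5 \cdot 20 = -35 + 100 = 65$)
$m = 7$ ($m = 14 - 7 = 7$)
$o = 0$ ($o = 0 \left(1 \cdot \frac{1}{2} + 2\right) = 0 \left(\frac{1}{2} + 2\right) = 0 \cdot \frac{5}{2} = 0$)
$m o k{\left(1,-8 \right)} = 7 \cdot 0 \cdot 65 = 0 \cdot 65 = 0$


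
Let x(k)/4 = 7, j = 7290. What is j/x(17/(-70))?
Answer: 3645/14 ≈ 260.36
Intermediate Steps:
x(k) = 28 (x(k) = 4*7 = 28)
j/x(17/(-70)) = 7290/28 = 7290*(1/28) = 3645/14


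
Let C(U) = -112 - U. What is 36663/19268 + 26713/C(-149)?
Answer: 516062615/712916 ≈ 723.88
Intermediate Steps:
36663/19268 + 26713/C(-149) = 36663/19268 + 26713/(-112 - 1*(-149)) = 36663*(1/19268) + 26713/(-112 + 149) = 36663/19268 + 26713/37 = 516062615/712916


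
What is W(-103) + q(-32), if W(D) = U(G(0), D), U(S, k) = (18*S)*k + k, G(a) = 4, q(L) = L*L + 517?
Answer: -5978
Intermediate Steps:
q(L) = 517 + L² (q(L) = L² + 517 = 517 + L²)
U(S, k) = k + 18*S*k (U(S, k) = 18*S*k + k = k + 18*S*k)
W(D) = 73*D (W(D) = D*(1 + 18*4) = D*(1 + 72) = D*73 = 73*D)
W(-103) + q(-32) = 73*(-103) + (517 + (-32)²) = -7519 + (517 + 1024) = -7519 + 1541 = -5978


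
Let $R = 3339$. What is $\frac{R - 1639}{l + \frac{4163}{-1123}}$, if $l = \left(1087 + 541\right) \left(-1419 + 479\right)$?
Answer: $- \frac{1909100}{1718553523} \approx -0.0011109$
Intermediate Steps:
$l = -1530320$ ($l = 1628 \left(-940\right) = -1530320$)
$\frac{R - 1639}{l + \frac{4163}{-1123}} = \frac{3339 - 1639}{-1530320 + \frac{4163}{-1123}} = \frac{1700}{-1530320 + 4163 \left(- \frac{1}{1123}\right)} = \frac{1700}{-1530320 - \frac{4163}{1123}} = \frac{1700}{- \frac{1718553523}{1123}} = 1700 \left(- \frac{1123}{1718553523}\right) = - \frac{1909100}{1718553523}$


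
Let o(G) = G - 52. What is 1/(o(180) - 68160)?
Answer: -1/68032 ≈ -1.4699e-5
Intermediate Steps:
o(G) = -52 + G
1/(o(180) - 68160) = 1/((-52 + 180) - 68160) = 1/(128 - 68160) = 1/(-68032) = -1/68032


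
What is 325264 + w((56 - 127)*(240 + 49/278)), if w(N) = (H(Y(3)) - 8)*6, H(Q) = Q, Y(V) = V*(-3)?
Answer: 325162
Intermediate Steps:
Y(V) = -3*V
w(N) = -102 (w(N) = (-3*3 - 8)*6 = (-9 - 8)*6 = -17*6 = -102)
325264 + w((56 - 127)*(240 + 49/278)) = 325264 - 102 = 325162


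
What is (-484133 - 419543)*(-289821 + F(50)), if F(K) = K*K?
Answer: 259645091996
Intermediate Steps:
F(K) = K²
(-484133 - 419543)*(-289821 + F(50)) = (-484133 - 419543)*(-289821 + 50²) = -903676*(-289821 + 2500) = -903676*(-287321) = 259645091996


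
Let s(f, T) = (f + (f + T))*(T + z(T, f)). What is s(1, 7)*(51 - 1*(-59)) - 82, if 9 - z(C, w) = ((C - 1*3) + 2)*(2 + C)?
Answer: -37702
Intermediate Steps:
z(C, w) = 9 - (-1 + C)*(2 + C) (z(C, w) = 9 - ((C - 1*3) + 2)*(2 + C) = 9 - ((C - 3) + 2)*(2 + C) = 9 - ((-3 + C) + 2)*(2 + C) = 9 - (-1 + C)*(2 + C))
s(f, T) = (11 - T²)*(T + 2*f) (s(f, T) = (f + (f + T))*(T + (11 - T - T²)) = (f + (T + f))*(11 - T²) = (T + 2*f)*(11 - T²) = (11 - T²)*(T + 2*f))
s(1, 7)*(51 - 1*(-59)) - 82 = (-1*7³ + 11*7 + 22*1 - 2*1*7²)*(51 - 1*(-59)) - 82 = (-1*343 + 77 + 22 - 2*1*49)*(51 + 59) - 82 = (-343 + 77 + 22 - 98)*110 - 82 = -342*110 - 82 = -37620 - 82 = -37702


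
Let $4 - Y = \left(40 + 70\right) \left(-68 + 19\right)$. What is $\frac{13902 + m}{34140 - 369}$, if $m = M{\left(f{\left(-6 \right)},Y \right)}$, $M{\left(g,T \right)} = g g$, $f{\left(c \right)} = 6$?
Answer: $\frac{4646}{11257} \approx 0.41272$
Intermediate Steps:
$Y = 5394$ ($Y = 4 - \left(40 + 70\right) \left(-68 + 19\right) = 4 - 110 \left(-49\right) = 4 - -5390 = 4 + 5390 = 5394$)
$M{\left(g,T \right)} = g^{2}$
$m = 36$ ($m = 6^{2} = 36$)
$\frac{13902 + m}{34140 - 369} = \frac{13902 + 36}{34140 - 369} = \frac{13938}{33771} = 13938 \cdot \frac{1}{33771} = \frac{4646}{11257}$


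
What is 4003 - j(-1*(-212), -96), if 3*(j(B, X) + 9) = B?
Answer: 11824/3 ≈ 3941.3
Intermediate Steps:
j(B, X) = -9 + B/3
4003 - j(-1*(-212), -96) = 4003 - (-9 + (-1*(-212))/3) = 4003 - (-9 + (1/3)*212) = 4003 - (-9 + 212/3) = 4003 - 1*185/3 = 4003 - 185/3 = 11824/3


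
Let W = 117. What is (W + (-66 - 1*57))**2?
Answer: 36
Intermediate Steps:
(W + (-66 - 1*57))**2 = (117 + (-66 - 1*57))**2 = (117 + (-66 - 57))**2 = (117 - 123)**2 = (-6)**2 = 36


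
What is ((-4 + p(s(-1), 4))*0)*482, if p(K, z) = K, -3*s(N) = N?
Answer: 0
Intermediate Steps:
s(N) = -N/3
((-4 + p(s(-1), 4))*0)*482 = ((-4 - ⅓*(-1))*0)*482 = ((-4 + ⅓)*0)*482 = -11/3*0*482 = 0*482 = 0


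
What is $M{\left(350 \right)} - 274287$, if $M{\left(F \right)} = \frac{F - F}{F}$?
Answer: $-274287$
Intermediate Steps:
$M{\left(F \right)} = 0$ ($M{\left(F \right)} = \frac{0}{F} = 0$)
$M{\left(350 \right)} - 274287 = 0 - 274287 = -274287$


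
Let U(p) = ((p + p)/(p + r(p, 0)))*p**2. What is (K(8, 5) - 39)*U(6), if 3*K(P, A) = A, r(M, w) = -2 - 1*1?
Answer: -5376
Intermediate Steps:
r(M, w) = -3 (r(M, w) = -2 - 1 = -3)
K(P, A) = A/3
U(p) = 2*p**3/(-3 + p) (U(p) = ((p + p)/(p - 3))*p**2 = ((2*p)/(-3 + p))*p**2 = (2*p/(-3 + p))*p**2 = 2*p**3/(-3 + p))
(K(8, 5) - 39)*U(6) = ((1/3)*5 - 39)*(2*6**3/(-3 + 6)) = (5/3 - 39)*(2*216/3) = -224*216/(3*3) = -112/3*144 = -5376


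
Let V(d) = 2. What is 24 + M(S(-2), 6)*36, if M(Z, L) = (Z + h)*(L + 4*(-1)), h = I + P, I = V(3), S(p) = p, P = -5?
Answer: -336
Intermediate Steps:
I = 2
h = -3 (h = 2 - 5 = -3)
M(Z, L) = (-4 + L)*(-3 + Z) (M(Z, L) = (Z - 3)*(L + 4*(-1)) = (-3 + Z)*(L - 4) = (-3 + Z)*(-4 + L) = (-4 + L)*(-3 + Z))
24 + M(S(-2), 6)*36 = 24 + (12 - 4*(-2) - 3*6 + 6*(-2))*36 = 24 + (12 + 8 - 18 - 12)*36 = 24 - 10*36 = 24 - 360 = -336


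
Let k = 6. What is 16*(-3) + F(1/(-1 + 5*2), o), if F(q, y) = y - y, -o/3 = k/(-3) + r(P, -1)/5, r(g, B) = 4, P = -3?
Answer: -48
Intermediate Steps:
o = 18/5 (o = -3*(6/(-3) + 4/5) = -3*(6*(-⅓) + 4*(⅕)) = -3*(-2 + ⅘) = -3*(-6/5) = 18/5 ≈ 3.6000)
F(q, y) = 0
16*(-3) + F(1/(-1 + 5*2), o) = 16*(-3) + 0 = -48 + 0 = -48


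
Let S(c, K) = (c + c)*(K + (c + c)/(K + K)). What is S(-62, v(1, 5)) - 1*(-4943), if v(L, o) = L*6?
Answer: 16441/3 ≈ 5480.3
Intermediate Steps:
v(L, o) = 6*L
S(c, K) = 2*c*(K + c/K) (S(c, K) = (2*c)*(K + (2*c)/((2*K))) = (2*c)*(K + (2*c)*(1/(2*K))) = (2*c)*(K + c/K) = 2*c*(K + c/K))
S(-62, v(1, 5)) - 1*(-4943) = 2*(-62)*(-62 + (6*1)**2)/(6*1) - 1*(-4943) = 2*(-62)*(-62 + 6**2)/6 + 4943 = 2*(-62)*(1/6)*(-62 + 36) + 4943 = 2*(-62)*(1/6)*(-26) + 4943 = 1612/3 + 4943 = 16441/3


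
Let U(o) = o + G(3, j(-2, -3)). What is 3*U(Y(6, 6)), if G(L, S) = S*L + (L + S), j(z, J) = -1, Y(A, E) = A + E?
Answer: 33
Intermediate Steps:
G(L, S) = L + S + L*S (G(L, S) = L*S + (L + S) = L + S + L*S)
U(o) = -1 + o (U(o) = o + (3 - 1 + 3*(-1)) = o + (3 - 1 - 3) = o - 1 = -1 + o)
3*U(Y(6, 6)) = 3*(-1 + (6 + 6)) = 3*(-1 + 12) = 3*11 = 33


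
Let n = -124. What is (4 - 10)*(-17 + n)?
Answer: 846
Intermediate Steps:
(4 - 10)*(-17 + n) = (4 - 10)*(-17 - 124) = -6*(-141) = 846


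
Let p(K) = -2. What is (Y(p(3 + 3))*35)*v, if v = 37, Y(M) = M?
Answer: -2590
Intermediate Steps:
(Y(p(3 + 3))*35)*v = -2*35*37 = -70*37 = -2590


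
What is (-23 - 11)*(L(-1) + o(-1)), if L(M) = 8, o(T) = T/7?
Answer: -1870/7 ≈ -267.14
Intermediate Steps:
o(T) = T/7 (o(T) = T*(⅐) = T/7)
(-23 - 11)*(L(-1) + o(-1)) = (-23 - 11)*(8 + (⅐)*(-1)) = -34*(8 - ⅐) = -34*55/7 = -1870/7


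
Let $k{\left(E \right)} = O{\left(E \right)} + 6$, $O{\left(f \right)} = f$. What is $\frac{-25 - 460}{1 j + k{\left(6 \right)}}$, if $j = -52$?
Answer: $\frac{97}{8} \approx 12.125$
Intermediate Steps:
$k{\left(E \right)} = 6 + E$ ($k{\left(E \right)} = E + 6 = 6 + E$)
$\frac{-25 - 460}{1 j + k{\left(6 \right)}} = \frac{-25 - 460}{1 \left(-52\right) + \left(6 + 6\right)} = - \frac{485}{-52 + 12} = - \frac{485}{-40} = \left(-485\right) \left(- \frac{1}{40}\right) = \frac{97}{8}$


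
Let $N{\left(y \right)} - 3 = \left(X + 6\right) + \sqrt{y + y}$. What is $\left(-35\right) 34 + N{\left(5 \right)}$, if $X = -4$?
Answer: $-1185 + \sqrt{10} \approx -1181.8$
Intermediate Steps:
$N{\left(y \right)} = 5 + \sqrt{2} \sqrt{y}$ ($N{\left(y \right)} = 3 + \left(\left(-4 + 6\right) + \sqrt{y + y}\right) = 3 + \left(2 + \sqrt{2 y}\right) = 3 + \left(2 + \sqrt{2} \sqrt{y}\right) = 5 + \sqrt{2} \sqrt{y}$)
$\left(-35\right) 34 + N{\left(5 \right)} = \left(-35\right) 34 + \left(5 + \sqrt{2} \sqrt{5}\right) = -1190 + \left(5 + \sqrt{10}\right) = -1185 + \sqrt{10}$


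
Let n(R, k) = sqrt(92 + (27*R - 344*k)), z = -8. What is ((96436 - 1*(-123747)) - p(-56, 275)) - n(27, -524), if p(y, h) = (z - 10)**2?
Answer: 219859 - sqrt(181077) ≈ 2.1943e+5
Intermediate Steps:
p(y, h) = 324 (p(y, h) = (-8 - 10)**2 = (-18)**2 = 324)
n(R, k) = sqrt(92 - 344*k + 27*R) (n(R, k) = sqrt(92 + (-344*k + 27*R)) = sqrt(92 - 344*k + 27*R))
((96436 - 1*(-123747)) - p(-56, 275)) - n(27, -524) = ((96436 - 1*(-123747)) - 1*324) - sqrt(92 - 344*(-524) + 27*27) = ((96436 + 123747) - 324) - sqrt(92 + 180256 + 729) = (220183 - 324) - sqrt(181077) = 219859 - sqrt(181077)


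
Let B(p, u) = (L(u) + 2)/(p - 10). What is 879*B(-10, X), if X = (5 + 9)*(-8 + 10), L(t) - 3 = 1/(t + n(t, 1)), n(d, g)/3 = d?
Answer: -493119/2240 ≈ -220.14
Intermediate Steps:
n(d, g) = 3*d
L(t) = 3 + 1/(4*t) (L(t) = 3 + 1/(t + 3*t) = 3 + 1/(4*t))
X = 28 (X = 14*2 = 28)
B(p, u) = (5 + 1/(4*u))/(-10 + p) (B(p, u) = ((3 + 1/(4*u)) + 2)/(p - 10) = (5 + 1/(4*u))/(-10 + p))
879*B(-10, X) = 879*((1/4)*(1 + 20*28)/(28*(-10 - 10))) = 879*((1/4)*(1/28)*(1 + 560)/(-20)) = 879*((1/4)*(1/28)*(-1/20)*561) = 879*(-561/2240) = -493119/2240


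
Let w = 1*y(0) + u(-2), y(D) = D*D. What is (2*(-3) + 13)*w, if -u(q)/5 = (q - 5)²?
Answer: -1715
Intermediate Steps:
y(D) = D²
u(q) = -5*(-5 + q)² (u(q) = -5*(q - 5)² = -5*(-5 + q)²)
w = -245 (w = 1*0² - 5*(-5 - 2)² = 1*0 - 5*(-7)² = 0 - 5*49 = 0 - 245 = -245)
(2*(-3) + 13)*w = (2*(-3) + 13)*(-245) = (-6 + 13)*(-245) = 7*(-245) = -1715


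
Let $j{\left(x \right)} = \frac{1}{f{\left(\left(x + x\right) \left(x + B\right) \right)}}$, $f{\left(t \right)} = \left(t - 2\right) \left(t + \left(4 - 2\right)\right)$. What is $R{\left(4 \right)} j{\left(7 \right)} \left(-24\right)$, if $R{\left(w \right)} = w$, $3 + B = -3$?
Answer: $- \frac{1}{2} \approx -0.5$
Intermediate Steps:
$B = -6$ ($B = -3 - 3 = -6$)
$f{\left(t \right)} = \left(-2 + t\right) \left(2 + t\right)$ ($f{\left(t \right)} = \left(-2 + t\right) \left(t + \left(4 - 2\right)\right) = \left(-2 + t\right) \left(t + 2\right) = \left(-2 + t\right) \left(2 + t\right)$)
$j{\left(x \right)} = \frac{1}{-4 + 4 x^{2} \left(-6 + x\right)^{2}}$ ($j{\left(x \right)} = \frac{1}{-4 + \left(\left(x + x\right) \left(x - 6\right)\right)^{2}} = \frac{1}{-4 + \left(2 x \left(-6 + x\right)\right)^{2}} = \frac{1}{-4 + 4 x^{2} \left(-6 + x\right)^{2}}$)
$R{\left(4 \right)} j{\left(7 \right)} \left(-24\right) = 4 \frac{1}{4 \left(-1 + 7^{2} \left(-6 + 7\right)^{2}\right)} \left(-24\right) = 4 \frac{1}{4 \left(-1 + 49 \cdot 1^{2}\right)} \left(-24\right) = 4 \frac{1}{4 \left(-1 + 49 \cdot 1\right)} \left(-24\right) = 4 \frac{1}{4 \left(-1 + 49\right)} \left(-24\right) = 4 \frac{1}{4 \cdot 48} \left(-24\right) = 4 \cdot \frac{1}{4} \cdot \frac{1}{48} \left(-24\right) = 4 \cdot \frac{1}{192} \left(-24\right) = \frac{1}{48} \left(-24\right) = - \frac{1}{2}$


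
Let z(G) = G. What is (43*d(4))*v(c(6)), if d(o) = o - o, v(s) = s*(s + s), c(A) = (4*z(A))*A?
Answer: 0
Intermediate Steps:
c(A) = 4*A² (c(A) = (4*A)*A = 4*A²)
v(s) = 2*s² (v(s) = s*(2*s) = 2*s²)
d(o) = 0
(43*d(4))*v(c(6)) = (43*0)*(2*(4*6²)²) = 0*(2*(4*36)²) = 0*(2*144²) = 0*(2*20736) = 0*41472 = 0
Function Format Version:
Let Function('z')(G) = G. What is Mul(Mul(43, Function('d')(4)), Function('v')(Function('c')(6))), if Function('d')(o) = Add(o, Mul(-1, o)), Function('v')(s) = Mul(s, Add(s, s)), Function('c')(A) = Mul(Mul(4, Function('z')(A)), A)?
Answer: 0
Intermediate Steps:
Function('c')(A) = Mul(4, Pow(A, 2)) (Function('c')(A) = Mul(Mul(4, A), A) = Mul(4, Pow(A, 2)))
Function('v')(s) = Mul(2, Pow(s, 2)) (Function('v')(s) = Mul(s, Mul(2, s)) = Mul(2, Pow(s, 2)))
Function('d')(o) = 0
Mul(Mul(43, Function('d')(4)), Function('v')(Function('c')(6))) = Mul(Mul(43, 0), Mul(2, Pow(Mul(4, Pow(6, 2)), 2))) = Mul(0, Mul(2, Pow(Mul(4, 36), 2))) = Mul(0, Mul(2, Pow(144, 2))) = Mul(0, Mul(2, 20736)) = Mul(0, 41472) = 0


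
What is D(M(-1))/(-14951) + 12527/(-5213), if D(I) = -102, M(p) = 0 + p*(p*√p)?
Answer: -186759451/77939563 ≈ -2.3962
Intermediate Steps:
M(p) = p^(5/2) (M(p) = 0 + p*p^(3/2) = 0 + p^(5/2) = p^(5/2))
D(M(-1))/(-14951) + 12527/(-5213) = -102/(-14951) + 12527/(-5213) = -102*(-1/14951) + 12527*(-1/5213) = 102/14951 - 12527/5213 = -186759451/77939563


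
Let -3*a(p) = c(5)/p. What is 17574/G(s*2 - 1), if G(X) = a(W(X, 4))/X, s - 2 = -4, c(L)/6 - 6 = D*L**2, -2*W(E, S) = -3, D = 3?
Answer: 14645/18 ≈ 813.61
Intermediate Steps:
W(E, S) = 3/2 (W(E, S) = -1/2*(-3) = 3/2)
c(L) = 36 + 18*L**2 (c(L) = 36 + 6*(3*L**2) = 36 + 18*L**2)
s = -2 (s = 2 - 4 = -2)
a(p) = -162/p (a(p) = -(36 + 18*5**2)/(3*p) = -(36 + 18*25)/(3*p) = -(36 + 450)/(3*p) = -162/p)
G(X) = -108/X (G(X) = (-162/3/2)/X = (-162*2/3)/X = -108/X)
17574/G(s*2 - 1) = 17574/((-108/(-2*2 - 1))) = 17574/((-108/(-4 - 1))) = 17574/((-108/(-5))) = 17574/((-108*(-1/5))) = 17574/(108/5) = 17574*(5/108) = 14645/18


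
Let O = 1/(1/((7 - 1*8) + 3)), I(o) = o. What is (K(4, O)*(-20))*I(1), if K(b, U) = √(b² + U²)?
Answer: -40*√5 ≈ -89.443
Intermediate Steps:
O = 2 (O = 1/(1/((7 - 8) + 3)) = 1/(1/(-1 + 3)) = 1/(1/2) = 1/(½) = 2)
K(b, U) = √(U² + b²)
(K(4, O)*(-20))*I(1) = (√(2² + 4²)*(-20))*1 = (√(4 + 16)*(-20))*1 = (√20*(-20))*1 = ((2*√5)*(-20))*1 = -40*√5*1 = -40*√5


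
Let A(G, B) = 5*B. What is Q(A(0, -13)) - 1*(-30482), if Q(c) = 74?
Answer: 30556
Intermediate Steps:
Q(A(0, -13)) - 1*(-30482) = 74 - 1*(-30482) = 74 + 30482 = 30556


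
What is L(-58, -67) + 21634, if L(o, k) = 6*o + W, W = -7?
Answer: 21279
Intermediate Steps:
L(o, k) = -7 + 6*o (L(o, k) = 6*o - 7 = -7 + 6*o)
L(-58, -67) + 21634 = (-7 + 6*(-58)) + 21634 = (-7 - 348) + 21634 = -355 + 21634 = 21279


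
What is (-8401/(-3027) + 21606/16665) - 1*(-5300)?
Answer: 89187888509/16814985 ≈ 5304.1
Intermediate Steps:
(-8401/(-3027) + 21606/16665) - 1*(-5300) = (-8401*(-1/3027) + 21606*(1/16665)) + 5300 = (8401/3027 + 7202/5555) + 5300 = 68468009/16814985 + 5300 = 89187888509/16814985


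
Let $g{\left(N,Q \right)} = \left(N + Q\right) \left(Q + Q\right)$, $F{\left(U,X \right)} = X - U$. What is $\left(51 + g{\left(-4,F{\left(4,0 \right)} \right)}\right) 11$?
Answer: $1265$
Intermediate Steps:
$g{\left(N,Q \right)} = 2 Q \left(N + Q\right)$ ($g{\left(N,Q \right)} = \left(N + Q\right) 2 Q = 2 Q \left(N + Q\right)$)
$\left(51 + g{\left(-4,F{\left(4,0 \right)} \right)}\right) 11 = \left(51 + 2 \left(0 - 4\right) \left(-4 + \left(0 - 4\right)\right)\right) 11 = \left(51 + 2 \left(-4\right) \left(-4 - 4\right)\right) 11 = \left(51 + 2 \left(-4\right) \left(-8\right)\right) 11 = \left(51 + 64\right) 11 = 115 \cdot 11 = 1265$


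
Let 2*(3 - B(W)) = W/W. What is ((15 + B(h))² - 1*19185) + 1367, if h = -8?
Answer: -70047/4 ≈ -17512.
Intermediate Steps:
B(W) = 5/2 (B(W) = 3 - W/(2*W) = 3 - ½*1 = 3 - ½ = 5/2)
((15 + B(h))² - 1*19185) + 1367 = ((15 + 5/2)² - 1*19185) + 1367 = ((35/2)² - 19185) + 1367 = (1225/4 - 19185) + 1367 = -75515/4 + 1367 = -70047/4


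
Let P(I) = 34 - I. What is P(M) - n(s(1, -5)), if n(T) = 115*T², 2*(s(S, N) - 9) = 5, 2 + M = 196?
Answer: -61475/4 ≈ -15369.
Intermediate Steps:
M = 194 (M = -2 + 196 = 194)
s(S, N) = 23/2 (s(S, N) = 9 + (½)*5 = 9 + 5/2 = 23/2)
P(M) - n(s(1, -5)) = (34 - 1*194) - 115*(23/2)² = (34 - 194) - 115*529/4 = -160 - 1*60835/4 = -160 - 60835/4 = -61475/4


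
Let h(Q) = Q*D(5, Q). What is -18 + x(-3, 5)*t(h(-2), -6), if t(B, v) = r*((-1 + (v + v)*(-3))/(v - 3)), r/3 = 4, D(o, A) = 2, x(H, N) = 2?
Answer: -334/3 ≈ -111.33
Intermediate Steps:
r = 12 (r = 3*4 = 12)
h(Q) = 2*Q (h(Q) = Q*2 = 2*Q)
t(B, v) = 12*(-1 - 6*v)/(-3 + v) (t(B, v) = 12*((-1 + (v + v)*(-3))/(v - 3)) = 12*((-1 + (2*v)*(-3))/(-3 + v)) = 12*((-1 - 6*v)/(-3 + v)) = 12*(-1 - 6*v)/(-3 + v))
-18 + x(-3, 5)*t(h(-2), -6) = -18 + 2*(12*(-1 - 6*(-6))/(-3 - 6)) = -18 + 2*(12*(-1 + 36)/(-9)) = -18 + 2*(12*(-⅑)*35) = -18 + 2*(-140/3) = -18 - 280/3 = -334/3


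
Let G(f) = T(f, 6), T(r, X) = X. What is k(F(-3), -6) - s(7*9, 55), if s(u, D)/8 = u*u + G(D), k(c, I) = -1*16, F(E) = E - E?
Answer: -31816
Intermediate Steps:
G(f) = 6
F(E) = 0
k(c, I) = -16
s(u, D) = 48 + 8*u**2 (s(u, D) = 8*(u*u + 6) = 8*(u**2 + 6) = 8*(6 + u**2) = 48 + 8*u**2)
k(F(-3), -6) - s(7*9, 55) = -16 - (48 + 8*(7*9)**2) = -16 - (48 + 8*63**2) = -16 - (48 + 8*3969) = -16 - (48 + 31752) = -16 - 1*31800 = -16 - 31800 = -31816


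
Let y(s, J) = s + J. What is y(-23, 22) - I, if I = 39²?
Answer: -1522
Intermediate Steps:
y(s, J) = J + s
I = 1521
y(-23, 22) - I = (22 - 23) - 1*1521 = -1 - 1521 = -1522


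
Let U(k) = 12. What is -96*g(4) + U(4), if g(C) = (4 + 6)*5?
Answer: -4788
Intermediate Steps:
g(C) = 50 (g(C) = 10*5 = 50)
-96*g(4) + U(4) = -96*50 + 12 = -4800 + 12 = -4788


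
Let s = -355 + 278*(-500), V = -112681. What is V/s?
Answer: 112681/139355 ≈ 0.80859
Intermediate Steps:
s = -139355 (s = -355 - 139000 = -139355)
V/s = -112681/(-139355) = -112681*(-1/139355) = 112681/139355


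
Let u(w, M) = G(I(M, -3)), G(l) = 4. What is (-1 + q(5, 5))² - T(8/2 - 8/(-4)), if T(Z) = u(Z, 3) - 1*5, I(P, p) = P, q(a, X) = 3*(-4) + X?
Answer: 65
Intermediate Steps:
q(a, X) = -12 + X
u(w, M) = 4
T(Z) = -1 (T(Z) = 4 - 1*5 = 4 - 5 = -1)
(-1 + q(5, 5))² - T(8/2 - 8/(-4)) = (-1 + (-12 + 5))² - 1*(-1) = (-1 - 7)² + 1 = (-8)² + 1 = 64 + 1 = 65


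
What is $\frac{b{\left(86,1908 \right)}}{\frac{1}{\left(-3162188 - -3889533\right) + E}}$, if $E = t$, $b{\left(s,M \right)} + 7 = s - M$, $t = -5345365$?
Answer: $8446358580$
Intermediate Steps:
$b{\left(s,M \right)} = -7 + s - M$ ($b{\left(s,M \right)} = -7 - \left(M - s\right) = -7 + s - M$)
$E = -5345365$
$\frac{b{\left(86,1908 \right)}}{\frac{1}{\left(-3162188 - -3889533\right) + E}} = \frac{-7 + 86 - 1908}{\frac{1}{\left(-3162188 - -3889533\right) - 5345365}} = \frac{-7 + 86 - 1908}{\frac{1}{\left(-3162188 + 3889533\right) - 5345365}} = - \frac{1829}{\frac{1}{727345 - 5345365}} = - \frac{1829}{\frac{1}{-4618020}} = - \frac{1829}{- \frac{1}{4618020}} = \left(-1829\right) \left(-4618020\right) = 8446358580$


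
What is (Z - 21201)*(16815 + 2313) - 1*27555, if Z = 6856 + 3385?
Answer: -209670435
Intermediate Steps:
Z = 10241
(Z - 21201)*(16815 + 2313) - 1*27555 = (10241 - 21201)*(16815 + 2313) - 1*27555 = -10960*19128 - 27555 = -209642880 - 27555 = -209670435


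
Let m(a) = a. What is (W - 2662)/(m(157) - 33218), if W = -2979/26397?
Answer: 7807977/96967913 ≈ 0.080521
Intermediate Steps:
W = -331/2933 (W = -2979*1/26397 = -331/2933 ≈ -0.11285)
(W - 2662)/(m(157) - 33218) = (-331/2933 - 2662)/(157 - 33218) = -7807977/2933/(-33061) = -7807977/2933*(-1/33061) = 7807977/96967913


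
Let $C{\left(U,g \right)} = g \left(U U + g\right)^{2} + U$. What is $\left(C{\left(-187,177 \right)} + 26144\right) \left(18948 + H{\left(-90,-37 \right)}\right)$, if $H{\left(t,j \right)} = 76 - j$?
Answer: $4167453940963229$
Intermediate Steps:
$C{\left(U,g \right)} = U + g \left(g + U^{2}\right)^{2}$ ($C{\left(U,g \right)} = g \left(U^{2} + g\right)^{2} + U = g \left(g + U^{2}\right)^{2} + U = U + g \left(g + U^{2}\right)^{2}$)
$\left(C{\left(-187,177 \right)} + 26144\right) \left(18948 + H{\left(-90,-37 \right)}\right) = \left(\left(-187 + 177 \left(177 + \left(-187\right)^{2}\right)^{2}\right) + 26144\right) \left(18948 + \left(76 - -37\right)\right) = \left(\left(-187 + 177 \left(177 + 34969\right)^{2}\right) + 26144\right) \left(18948 + \left(76 + 37\right)\right) = \left(\left(-187 + 177 \cdot 35146^{2}\right) + 26144\right) \left(18948 + 113\right) = \left(\left(-187 + 177 \cdot 1235241316\right) + 26144\right) 19061 = \left(\left(-187 + 218637712932\right) + 26144\right) 19061 = \left(218637712745 + 26144\right) 19061 = 218637738889 \cdot 19061 = 4167453940963229$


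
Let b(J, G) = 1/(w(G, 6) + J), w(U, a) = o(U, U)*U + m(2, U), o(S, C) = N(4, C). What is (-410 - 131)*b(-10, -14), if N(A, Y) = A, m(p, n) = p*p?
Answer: 541/62 ≈ 8.7258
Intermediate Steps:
m(p, n) = p²
o(S, C) = 4
w(U, a) = 4 + 4*U (w(U, a) = 4*U + 2² = 4*U + 4 = 4 + 4*U)
b(J, G) = 1/(4 + J + 4*G) (b(J, G) = 1/((4 + 4*G) + J) = 1/(4 + J + 4*G))
(-410 - 131)*b(-10, -14) = (-410 - 131)/(4 - 10 + 4*(-14)) = -541/(4 - 10 - 56) = -541/(-62) = -541*(-1/62) = 541/62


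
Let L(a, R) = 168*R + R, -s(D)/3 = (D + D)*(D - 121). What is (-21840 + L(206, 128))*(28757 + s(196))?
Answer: 12364144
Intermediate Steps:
s(D) = -6*D*(-121 + D) (s(D) = -3*(D + D)*(D - 121) = -3*2*D*(-121 + D) = -6*D*(-121 + D))
L(a, R) = 169*R
(-21840 + L(206, 128))*(28757 + s(196)) = (-21840 + 169*128)*(28757 + 6*196*(121 - 1*196)) = (-21840 + 21632)*(28757 + 6*196*(121 - 196)) = -208*(28757 + 6*196*(-75)) = -208*(28757 - 88200) = -208*(-59443) = 12364144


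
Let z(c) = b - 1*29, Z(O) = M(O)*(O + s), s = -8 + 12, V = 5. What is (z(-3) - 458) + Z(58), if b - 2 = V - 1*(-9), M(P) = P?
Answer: 3125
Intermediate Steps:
b = 16 (b = 2 + (5 - 1*(-9)) = 2 + (5 + 9) = 2 + 14 = 16)
s = 4
Z(O) = O*(4 + O) (Z(O) = O*(O + 4) = O*(4 + O))
z(c) = -13 (z(c) = 16 - 1*29 = 16 - 29 = -13)
(z(-3) - 458) + Z(58) = (-13 - 458) + 58*(4 + 58) = -471 + 58*62 = -471 + 3596 = 3125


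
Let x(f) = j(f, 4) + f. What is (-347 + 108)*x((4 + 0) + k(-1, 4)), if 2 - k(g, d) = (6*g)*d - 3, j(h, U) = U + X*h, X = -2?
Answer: 6931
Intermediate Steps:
j(h, U) = U - 2*h
k(g, d) = 5 - 6*d*g (k(g, d) = 2 - ((6*g)*d - 3) = 2 - (6*d*g - 3) = 2 - (-3 + 6*d*g) = 2 + (3 - 6*d*g) = 5 - 6*d*g)
x(f) = 4 - f (x(f) = (4 - 2*f) + f = 4 - f)
(-347 + 108)*x((4 + 0) + k(-1, 4)) = (-347 + 108)*(4 - ((4 + 0) + (5 - 6*4*(-1)))) = -239*(4 - (4 + (5 + 24))) = -239*(4 - (4 + 29)) = -239*(4 - 1*33) = -239*(4 - 33) = -239*(-29) = 6931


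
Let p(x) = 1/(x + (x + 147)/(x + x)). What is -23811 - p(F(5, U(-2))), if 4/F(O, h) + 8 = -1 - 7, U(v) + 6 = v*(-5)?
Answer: -27977921/1175 ≈ -23811.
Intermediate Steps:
U(v) = -6 - 5*v (U(v) = -6 + v*(-5) = -6 - 5*v)
F(O, h) = -1/4 (F(O, h) = 4/(-8 + (-1 - 7)) = 4/(-8 - 8) = 4/(-16) = 4*(-1/16) = -1/4)
p(x) = 1/(x + (147 + x)/(2*x)) (p(x) = 1/(x + (147 + x)/((2*x))) = 1/(x + (147 + x)*(1/(2*x))) = 1/(x + (147 + x)/(2*x)))
-23811 - p(F(5, U(-2))) = -23811 - 2*(-1)/(4*(147 - 1/4 + 2*(-1/4)**2)) = -23811 - 2*(-1)/(4*(147 - 1/4 + 2*(1/16))) = -23811 - 2*(-1)/(4*(147 - 1/4 + 1/8)) = -23811 - 2*(-1)/(4*1175/8) = -23811 - 2*(-1)*8/(4*1175) = -23811 - 1*(-4/1175) = -23811 + 4/1175 = -27977921/1175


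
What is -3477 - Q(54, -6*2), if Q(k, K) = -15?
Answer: -3462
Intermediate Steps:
-3477 - Q(54, -6*2) = -3477 - 1*(-15) = -3477 + 15 = -3462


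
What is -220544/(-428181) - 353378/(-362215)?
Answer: 231194090378/155093580915 ≈ 1.4907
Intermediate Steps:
-220544/(-428181) - 353378/(-362215) = -220544*(-1/428181) - 353378*(-1/362215) = 220544/428181 + 353378/362215 = 231194090378/155093580915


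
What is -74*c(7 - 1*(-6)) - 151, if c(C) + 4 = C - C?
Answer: 145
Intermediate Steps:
c(C) = -4 (c(C) = -4 + (C - C) = -4 + 0 = -4)
-74*c(7 - 1*(-6)) - 151 = -74*(-4) - 151 = 296 - 151 = 145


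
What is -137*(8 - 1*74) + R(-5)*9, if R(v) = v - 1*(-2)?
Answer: 9015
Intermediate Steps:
R(v) = 2 + v (R(v) = v + 2 = 2 + v)
-137*(8 - 1*74) + R(-5)*9 = -137*(8 - 1*74) + (2 - 5)*9 = -137*(8 - 74) - 3*9 = -137*(-66) - 27 = 9042 - 27 = 9015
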